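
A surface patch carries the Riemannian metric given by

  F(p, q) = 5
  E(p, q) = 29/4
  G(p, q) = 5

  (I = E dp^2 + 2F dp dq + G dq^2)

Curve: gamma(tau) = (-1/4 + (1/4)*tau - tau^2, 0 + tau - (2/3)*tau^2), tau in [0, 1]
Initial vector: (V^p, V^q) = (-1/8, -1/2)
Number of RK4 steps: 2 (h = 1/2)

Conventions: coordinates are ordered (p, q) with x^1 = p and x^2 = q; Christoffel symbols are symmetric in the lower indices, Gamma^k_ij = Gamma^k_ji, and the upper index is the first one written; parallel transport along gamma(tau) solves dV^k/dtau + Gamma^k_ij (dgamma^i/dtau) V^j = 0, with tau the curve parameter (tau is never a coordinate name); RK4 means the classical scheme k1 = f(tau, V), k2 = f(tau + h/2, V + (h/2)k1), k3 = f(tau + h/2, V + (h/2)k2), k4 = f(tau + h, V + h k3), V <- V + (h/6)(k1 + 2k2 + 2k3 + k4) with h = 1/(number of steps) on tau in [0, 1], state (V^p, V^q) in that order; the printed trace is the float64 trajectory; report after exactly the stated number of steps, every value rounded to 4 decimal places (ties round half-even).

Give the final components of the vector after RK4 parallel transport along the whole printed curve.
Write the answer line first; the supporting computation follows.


Answer: V^p = -0.1250, V^q = -0.5000

gamma'(tau) = (1/4 - 2*tau, 1 - (4/3)*tau); f(tau, V)^k = -Gamma^k_ij(gamma(tau)) gamma'^i(tau) V^j; h = 1/2; intermediate values shown to 6 dp
curve data and Christoffel symbols at the stage parameters:
  tau = 0.000000: gamma = (-0.250000, 0.000000), gamma' = (0.250000, 1.000000); Gamma_ppp = 0.000000, Gamma_ppq = 0.000000, Gamma_pqq = 0.000000, Gamma_qpp = 0.000000, Gamma_qpq = 0.000000, Gamma_qqq = 0.000000
  tau = 0.250000: gamma = (-0.250000, 0.208333), gamma' = (-0.250000, 0.666667); Gamma_ppp = 0.000000, Gamma_ppq = 0.000000, Gamma_pqq = 0.000000, Gamma_qpp = 0.000000, Gamma_qpq = 0.000000, Gamma_qqq = 0.000000
  tau = 0.500000: gamma = (-0.375000, 0.333333), gamma' = (-0.750000, 0.333333); Gamma_ppp = 0.000000, Gamma_ppq = 0.000000, Gamma_pqq = 0.000000, Gamma_qpp = 0.000000, Gamma_qpq = 0.000000, Gamma_qqq = 0.000000
  tau = 0.750000: gamma = (-0.625000, 0.375000), gamma' = (-1.250000, 0.000000); Gamma_ppp = 0.000000, Gamma_ppq = 0.000000, Gamma_pqq = 0.000000, Gamma_qpp = 0.000000, Gamma_qpq = 0.000000, Gamma_qqq = 0.000000
  tau = 1.000000: gamma = (-1.000000, 0.333333), gamma' = (-1.750000, -0.333333); Gamma_ppp = 0.000000, Gamma_ppq = 0.000000, Gamma_pqq = 0.000000, Gamma_qpp = 0.000000, Gamma_qpq = 0.000000, Gamma_qqq = 0.000000
step 0: V^p = -0.1250, V^q = -0.5000
step 1: k1 = (0.000000, 0.000000), k2 = (0.000000, 0.000000), k3 = (0.000000, 0.000000), k4 = (0.000000, 0.000000); V <- V + (h/6)(k1 + 2k2 + 2k3 + k4): V^p = -0.1250, V^q = -0.5000
step 2: k1 = (0.000000, 0.000000), k2 = (0.000000, 0.000000), k3 = (0.000000, 0.000000), k4 = (0.000000, 0.000000); V <- V + (h/6)(k1 + 2k2 + 2k3 + k4): V^p = -0.1250, V^q = -0.5000


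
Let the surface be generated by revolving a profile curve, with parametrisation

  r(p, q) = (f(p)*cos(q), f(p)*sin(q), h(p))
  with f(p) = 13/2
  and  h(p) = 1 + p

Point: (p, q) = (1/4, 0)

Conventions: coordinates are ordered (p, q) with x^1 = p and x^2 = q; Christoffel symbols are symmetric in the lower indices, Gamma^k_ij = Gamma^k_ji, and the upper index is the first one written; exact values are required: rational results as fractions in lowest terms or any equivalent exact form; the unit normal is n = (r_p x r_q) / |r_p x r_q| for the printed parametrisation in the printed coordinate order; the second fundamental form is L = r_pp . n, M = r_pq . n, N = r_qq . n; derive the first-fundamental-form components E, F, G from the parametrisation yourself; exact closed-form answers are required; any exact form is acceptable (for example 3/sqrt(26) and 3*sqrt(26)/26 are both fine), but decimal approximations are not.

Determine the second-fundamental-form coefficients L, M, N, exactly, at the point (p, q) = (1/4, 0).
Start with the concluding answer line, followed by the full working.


Answer: L = 0, M = 0, N = 13/2

f = 13/2, f' = 0, f'' = 0, h' = 1, h'' = 0
E = 1, F = 0, G = 169/4; answer radicand W^2 = 1
unnormalised second-form numerators: l = 0, m = 0, n = 13/2; L = l/sqrt(1), and similarly M = m/sqrt(W^2), N = n/sqrt(W^2)


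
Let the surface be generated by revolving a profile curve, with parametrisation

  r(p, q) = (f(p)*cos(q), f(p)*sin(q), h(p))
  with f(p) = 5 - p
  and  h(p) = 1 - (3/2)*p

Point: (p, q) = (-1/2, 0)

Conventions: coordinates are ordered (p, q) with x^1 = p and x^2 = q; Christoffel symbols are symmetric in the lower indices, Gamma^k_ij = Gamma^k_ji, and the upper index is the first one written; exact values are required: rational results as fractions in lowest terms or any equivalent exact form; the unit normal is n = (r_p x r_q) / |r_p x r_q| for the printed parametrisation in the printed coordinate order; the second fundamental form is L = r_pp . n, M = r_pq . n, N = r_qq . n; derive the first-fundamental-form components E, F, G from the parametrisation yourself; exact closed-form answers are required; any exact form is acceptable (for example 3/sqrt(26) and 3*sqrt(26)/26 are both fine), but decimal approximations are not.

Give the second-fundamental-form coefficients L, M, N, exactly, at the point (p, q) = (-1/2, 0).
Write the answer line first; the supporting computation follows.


Answer: L = 0, M = 0, N = -33*sqrt(13)/26

f = 11/2, f' = -1, f'' = 0, h' = -3/2, h'' = 0
E = 13/4, F = 0, G = 121/4; answer radicand W^2 = 13/4
unnormalised second-form numerators: l = 0, m = 0, n = -33/4; L = l/sqrt(13/4), and similarly M = m/sqrt(W^2), N = n/sqrt(W^2)


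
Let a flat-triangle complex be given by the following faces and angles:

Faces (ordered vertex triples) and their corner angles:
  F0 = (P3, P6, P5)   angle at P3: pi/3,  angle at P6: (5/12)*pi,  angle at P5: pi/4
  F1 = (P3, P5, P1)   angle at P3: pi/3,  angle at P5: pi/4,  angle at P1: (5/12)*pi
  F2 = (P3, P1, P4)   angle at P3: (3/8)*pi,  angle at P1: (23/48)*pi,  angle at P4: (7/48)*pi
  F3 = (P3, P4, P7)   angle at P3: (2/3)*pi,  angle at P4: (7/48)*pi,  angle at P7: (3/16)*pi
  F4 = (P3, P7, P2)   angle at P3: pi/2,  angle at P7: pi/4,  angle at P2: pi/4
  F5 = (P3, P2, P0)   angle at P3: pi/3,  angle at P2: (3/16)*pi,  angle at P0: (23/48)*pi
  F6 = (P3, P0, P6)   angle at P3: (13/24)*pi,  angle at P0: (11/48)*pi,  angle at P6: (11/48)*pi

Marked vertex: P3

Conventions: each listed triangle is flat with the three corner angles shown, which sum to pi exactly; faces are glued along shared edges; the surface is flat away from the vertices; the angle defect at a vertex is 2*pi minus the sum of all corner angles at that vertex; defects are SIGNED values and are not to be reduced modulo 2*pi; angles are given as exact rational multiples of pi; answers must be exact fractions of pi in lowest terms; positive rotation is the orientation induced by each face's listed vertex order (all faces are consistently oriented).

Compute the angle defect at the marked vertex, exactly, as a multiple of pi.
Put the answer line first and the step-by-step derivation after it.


Answer: defect(P3) = (-13/12)*pi

Sum of corner angles at P3: (37/12)*pi
defect = 2*pi - (37/12)*pi


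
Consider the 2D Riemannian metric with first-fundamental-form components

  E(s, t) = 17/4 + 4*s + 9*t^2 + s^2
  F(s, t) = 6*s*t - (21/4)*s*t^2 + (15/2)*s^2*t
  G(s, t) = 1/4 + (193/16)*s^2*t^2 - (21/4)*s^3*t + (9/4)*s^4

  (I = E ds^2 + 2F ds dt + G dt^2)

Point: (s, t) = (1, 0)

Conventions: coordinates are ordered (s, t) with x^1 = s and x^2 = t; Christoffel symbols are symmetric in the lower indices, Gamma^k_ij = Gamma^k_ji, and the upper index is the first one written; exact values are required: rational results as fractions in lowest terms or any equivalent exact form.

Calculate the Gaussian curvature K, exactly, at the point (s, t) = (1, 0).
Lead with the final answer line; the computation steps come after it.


Answer: K = 5448/34225

E = 37/4, F = 0, G = 5/2, EG - F^2 = 185/8 at the point
E_s = 6, E_t = 0, F_s = 0, F_t = 27/2, G_s = 9, G_t = -21/4
E_tt = 18, F_st = 21, G_ss = 27
Evaluate Brioschi's two determinant matrices M1, M2 and divide by (EG - F^2)^2.
M1 = [[-E_tt/2 + F_st - G_ss/2, E_s/2, F_s - E_t/2], [F_t - G_s/2, E, F], [G_t/2, F, G]] = [[-3/2, 3, 0], [9, 37/4, 0], [-21/8, 0, 5/2]]; det M1 = -1635/16
M2 = [[0, E_t/2, G_s/2], [E_t/2, E, F], [G_s/2, F, G]] = [[0, 0, 9/2], [0, 37/4, 0], [9/2, 0, 5/2]]; det M2 = -2997/16
det M1 - det M2 = 681/8; K = 681/8 / (185/8)^2 = 5448/34225


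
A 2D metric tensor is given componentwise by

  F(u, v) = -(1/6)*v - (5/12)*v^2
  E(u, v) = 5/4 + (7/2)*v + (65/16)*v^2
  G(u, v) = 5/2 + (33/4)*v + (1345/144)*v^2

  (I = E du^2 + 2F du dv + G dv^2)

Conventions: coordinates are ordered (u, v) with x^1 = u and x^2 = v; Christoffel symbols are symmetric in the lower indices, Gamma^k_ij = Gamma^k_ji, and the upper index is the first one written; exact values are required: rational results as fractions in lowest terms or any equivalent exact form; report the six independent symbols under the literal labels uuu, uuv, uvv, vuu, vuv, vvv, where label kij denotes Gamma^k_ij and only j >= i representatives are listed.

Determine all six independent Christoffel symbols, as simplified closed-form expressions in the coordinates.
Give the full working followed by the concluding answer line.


E = 5/4 + (7/2)*v + (65/16)*v^2; F = -(1/6)*v - (5/12)*v^2; G = 5/2 + (33/4)*v + (1345/144)*v^2
Gamma^k_ij = (1/2) g^{kl} (d_i g_jl + d_j g_il - d_l g_ij), with g^inv = (1/(EG-F^2)) [[G, -F], [-F, E]]
first partials: E_u = 0, E_v = 7/2 + (65/8)*v, F_u = 0, F_v = -1/6 - (5/6)*v, G_u = 0, G_v = 33/4 + (1345/72)*v
D = EG - F^2 = 25/8 + (305/16)*v + (29191/576)*v^2 + (12685/192)*v^3 + (87025/2304)*v^4
expanded: Gamma^u_uu = (G E_u - 2F F_u + F E_v)/(2D), Gamma^u_uv = (G E_v - F G_u)/(2D), Gamma^u_vv = (2G F_v - G G_u - F G_v)/(2D), Gamma^v_uu = (2E F_u - E E_v - F E_u)/(2D), Gamma^v_uv = (E G_u - F E_v)/(2D), Gamma^v_vv = (E G_v - 2F F_v + F G_u)/(2D); substitute and cancel common factors

Answer: Gamma_uuu = (-3900*v^3 - 3240*v^2 - 672*v)/(87025*v^4 + 152220*v^3 + 116764*v^2 + 43920*v + 7200), Gamma_uuv = (87425*v^3 + 114880*v^2 + 56664*v + 10080)/(87025*v^4 + 152220*v^3 + 116764*v^2 + 43920*v + 7200), Gamma_uvv = (-26900*v^3 - 35640*v^2 - 19152*v - 2880)/(261075*v^4 + 456660*v^3 + 350292*v^2 + 131760*v + 21600), Gamma_vuu = (-38025*v^3 - 49140*v^2 - 25812*v - 5040)/(87025*v^4 + 152220*v^3 + 116764*v^2 + 43920*v + 7200), Gamma_vuv = (3900*v^3 + 3240*v^2 + 672*v)/(87025*v^4 + 152220*v^3 + 116764*v^2 + 43920*v + 7200), Gamma_vvv = (86625*v^3 + 113450*v^2 + 60100*v + 11880)/(87025*v^4 + 152220*v^3 + 116764*v^2 + 43920*v + 7200)


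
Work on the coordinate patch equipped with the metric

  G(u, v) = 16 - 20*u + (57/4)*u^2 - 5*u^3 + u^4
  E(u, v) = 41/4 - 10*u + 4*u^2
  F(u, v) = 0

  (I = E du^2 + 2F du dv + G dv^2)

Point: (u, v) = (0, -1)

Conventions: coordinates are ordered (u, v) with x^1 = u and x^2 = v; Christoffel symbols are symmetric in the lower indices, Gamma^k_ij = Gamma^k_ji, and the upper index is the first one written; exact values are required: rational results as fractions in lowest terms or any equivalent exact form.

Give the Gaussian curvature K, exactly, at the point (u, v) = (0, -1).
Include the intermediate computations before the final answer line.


E = 41/4, F = 0, G = 16, EG - F^2 = 164 at the point
E_u = -10, E_v = 0, F_u = 0, F_v = 0, G_u = -20, G_v = 0
E_vv = 0, F_uv = 0, G_uu = 57/2
Using the Brioschi determinant formula for K from the metric derivatives:
M1 = [[-E_vv/2 + F_uv - G_uu/2, E_u/2, F_u - E_v/2], [F_v - G_u/2, E, F], [G_v/2, F, G]] = [[-57/4, -5, 0], [10, 41/4, 0], [0, 0, 16]]; det M1 = -1537
M2 = [[0, E_v/2, G_u/2], [E_v/2, E, F], [G_u/2, F, G]] = [[0, 0, -10], [0, 41/4, 0], [-10, 0, 16]]; det M2 = -1025
det M1 - det M2 = -512; K = -512 / (164)^2 = -32/1681

Answer: K = -32/1681


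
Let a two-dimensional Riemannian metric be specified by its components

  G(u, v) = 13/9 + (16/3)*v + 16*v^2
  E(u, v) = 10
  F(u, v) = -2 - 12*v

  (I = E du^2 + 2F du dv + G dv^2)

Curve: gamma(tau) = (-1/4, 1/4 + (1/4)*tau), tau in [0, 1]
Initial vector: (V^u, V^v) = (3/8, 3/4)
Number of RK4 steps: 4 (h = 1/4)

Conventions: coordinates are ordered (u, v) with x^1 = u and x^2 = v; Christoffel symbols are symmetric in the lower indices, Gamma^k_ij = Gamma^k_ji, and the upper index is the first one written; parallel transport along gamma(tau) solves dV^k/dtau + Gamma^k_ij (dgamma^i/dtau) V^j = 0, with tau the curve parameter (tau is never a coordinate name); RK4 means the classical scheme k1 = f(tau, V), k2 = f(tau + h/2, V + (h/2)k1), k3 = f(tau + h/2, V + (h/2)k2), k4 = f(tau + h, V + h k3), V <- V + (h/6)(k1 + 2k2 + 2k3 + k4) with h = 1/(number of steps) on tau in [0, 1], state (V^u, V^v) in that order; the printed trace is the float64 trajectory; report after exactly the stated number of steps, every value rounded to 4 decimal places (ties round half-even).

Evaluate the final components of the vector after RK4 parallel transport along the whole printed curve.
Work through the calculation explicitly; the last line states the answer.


gamma'(tau) = (0, 1/4); f(tau, V)^k = -Gamma^k_ij(gamma(tau)) gamma'^i(tau) V^j; h = 1/4; intermediate values shown to 6 dp
curve data and Christoffel symbols at the stage parameters:
  tau = 0.000000: gamma = (-0.250000, 0.250000), gamma' = (0.000000, 0.250000); Gamma_uuu = 0.000000, Gamma_uuv = 0.000000, Gamma_uvv = -0.939130, Gamma_vuu = 0.000000, Gamma_vuv = 0.000000, Gamma_vvv = 0.521739
  tau = 0.125000: gamma = (-0.250000, 0.281250), gamma' = (0.000000, 0.250000); Gamma_uuu = 0.000000, Gamma_uuv = 0.000000, Gamma_uvv = -0.908398, Gamma_vuu = 0.000000, Gamma_vuv = 0.000000, Gamma_vvv = 0.542515
  tau = 0.250000: gamma = (-0.250000, 0.312500), gamma' = (0.000000, 0.250000); Gamma_uuu = 0.000000, Gamma_uuv = 0.000000, Gamma_uvv = -0.877603, Gamma_vuu = 0.000000, Gamma_vuv = 0.000000, Gamma_vvv = 0.560691
  tau = 0.375000: gamma = (-0.250000, 0.343750), gamma' = (0.000000, 0.250000); Gamma_uuu = 0.000000, Gamma_uuv = 0.000000, Gamma_uvv = -0.846955, Gamma_vuu = 0.000000, Gamma_vuv = 0.000000, Gamma_vvv = 0.576400
  tau = 0.500000: gamma = (-0.250000, 0.375000), gamma' = (0.000000, 0.250000); Gamma_uuu = 0.000000, Gamma_uuv = 0.000000, Gamma_uvv = -0.816635, Gamma_vuu = 0.000000, Gamma_vuv = 0.000000, Gamma_vvv = 0.589792
  tau = 0.625000: gamma = (-0.250000, 0.406250), gamma' = (0.000000, 0.250000); Gamma_uuu = 0.000000, Gamma_uuv = 0.000000, Gamma_uvv = -0.786796, Gamma_vuu = 0.000000, Gamma_vuv = 0.000000, Gamma_vvv = 0.601024
  tau = 0.750000: gamma = (-0.250000, 0.437500), gamma' = (0.000000, 0.250000); Gamma_uuu = 0.000000, Gamma_uuv = 0.000000, Gamma_uvv = -0.757562, Gamma_vuu = 0.000000, Gamma_vuv = 0.000000, Gamma_vvv = 0.610259
  tau = 0.875000: gamma = (-0.250000, 0.468750), gamma' = (0.000000, 0.250000); Gamma_uuu = 0.000000, Gamma_uuv = 0.000000, Gamma_uvv = -0.729037, Gamma_vuu = 0.000000, Gamma_vuv = 0.000000, Gamma_vvv = 0.617656
  tau = 1.000000: gamma = (-0.250000, 0.500000), gamma' = (0.000000, 0.250000); Gamma_uuu = 0.000000, Gamma_uuv = 0.000000, Gamma_uvv = -0.701299, Gamma_vuu = 0.000000, Gamma_vuv = 0.000000, Gamma_vvv = 0.623377
step 0: V^u = 0.3750, V^v = 0.7500
step 1: k1 = (0.176087, -0.097826), k2 = (0.167548, -0.100063), k3 = (0.167484, -0.100025), k4 = (0.159064, -0.101624); V <- V + (h/6)(k1 + 2k2 + 2k3 + k4): V^u = 0.4169, V^v = 0.7250
step 2: k1 = (0.159069, -0.101627), k2 = (0.150824, -0.102644), k3 = (0.150797, -0.102626), k4 = (0.142780, -0.103119); V <- V + (h/6)(k1 + 2k2 + 2k3 + k4): V^u = 0.4546, V^v = 0.6994
step 3: k1 = (0.142784, -0.103122), k2 = (0.135032, -0.103149), k3 = (0.135031, -0.103149), k4 = (0.127572, -0.102766); V <- V + (h/6)(k1 + 2k2 + 2k3 + k4): V^u = 0.4884, V^v = 0.6736
step 4: k1 = (0.127575, -0.102769), k2 = (0.120430, -0.102031), k3 = (0.120447, -0.102045), k4 = (0.113627, -0.101002); V <- V + (h/6)(k1 + 2k2 + 2k3 + k4): V^u = 0.5185, V^v = 0.6481

Answer: V^u = 0.5185, V^v = 0.6481


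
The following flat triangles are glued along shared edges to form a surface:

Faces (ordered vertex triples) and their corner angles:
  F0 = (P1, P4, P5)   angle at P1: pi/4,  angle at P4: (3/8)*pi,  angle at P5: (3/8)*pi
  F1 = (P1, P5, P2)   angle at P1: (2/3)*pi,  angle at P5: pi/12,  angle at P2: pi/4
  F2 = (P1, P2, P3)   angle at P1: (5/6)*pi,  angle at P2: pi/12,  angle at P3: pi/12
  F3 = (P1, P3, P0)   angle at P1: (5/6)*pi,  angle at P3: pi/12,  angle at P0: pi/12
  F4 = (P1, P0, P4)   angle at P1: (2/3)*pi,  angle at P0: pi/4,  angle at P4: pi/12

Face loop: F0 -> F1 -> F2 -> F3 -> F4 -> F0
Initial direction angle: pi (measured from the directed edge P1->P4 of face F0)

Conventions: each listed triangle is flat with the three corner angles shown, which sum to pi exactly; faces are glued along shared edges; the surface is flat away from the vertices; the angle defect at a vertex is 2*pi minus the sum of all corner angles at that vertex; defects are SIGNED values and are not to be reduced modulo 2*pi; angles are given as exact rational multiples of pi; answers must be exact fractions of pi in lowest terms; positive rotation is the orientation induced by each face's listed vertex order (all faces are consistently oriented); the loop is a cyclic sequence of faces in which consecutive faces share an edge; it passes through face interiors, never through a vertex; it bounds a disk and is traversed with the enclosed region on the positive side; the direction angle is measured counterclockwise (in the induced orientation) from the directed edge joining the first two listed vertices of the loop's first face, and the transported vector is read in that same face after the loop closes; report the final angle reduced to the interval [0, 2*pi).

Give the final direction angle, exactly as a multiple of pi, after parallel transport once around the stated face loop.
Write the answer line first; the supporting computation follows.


Answer: final direction angle = (7/4)*pi

enclosed vertex P1: corner angles sum to (13/4)*pi, defect = 2*pi - (13/4)*pi = (-5/4)*pi
transport around the loop rotates by the sum of enclosed defects; add to the initial angle mod 2*pi
final angle = pi - (5/4)*pi = (7/4)*pi (mod 2*pi)


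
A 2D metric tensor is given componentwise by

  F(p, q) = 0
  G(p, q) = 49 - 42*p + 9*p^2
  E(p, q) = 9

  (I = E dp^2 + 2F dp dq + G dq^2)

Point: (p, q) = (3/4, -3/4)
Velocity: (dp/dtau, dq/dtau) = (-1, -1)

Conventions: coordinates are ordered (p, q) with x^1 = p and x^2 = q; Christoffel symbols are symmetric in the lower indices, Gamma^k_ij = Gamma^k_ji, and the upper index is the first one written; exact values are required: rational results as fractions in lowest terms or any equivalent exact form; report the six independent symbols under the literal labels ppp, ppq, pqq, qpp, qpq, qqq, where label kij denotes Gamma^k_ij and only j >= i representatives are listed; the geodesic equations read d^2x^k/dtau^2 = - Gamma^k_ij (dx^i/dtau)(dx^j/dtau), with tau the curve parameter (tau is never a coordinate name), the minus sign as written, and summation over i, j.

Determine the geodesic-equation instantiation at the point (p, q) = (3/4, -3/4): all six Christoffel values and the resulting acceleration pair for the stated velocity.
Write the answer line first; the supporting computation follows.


Answer: Gamma_ppp = 0, Gamma_ppq = 0, Gamma_pqq = 19/12, Gamma_qpp = 0, Gamma_qpq = -12/19, Gamma_qqq = 0; accelerations (d^2p/dtau^2, d^2q/dtau^2) = (-19/12, 24/19)

E = 9, F = 0, G = 361/16 at the point
E_p = 0, E_q = 0, F_p = 0, F_q = 0, G_p = -57/2, G_q = 0
EG - F^2 = 3249/16;  g^inv = (16/3249) * [[361/16, 0], [0, 9]]
first-kind symbols [ij,l] = (1/2)(d_i g_jl + d_j g_il - d_l g_ij): [pp,p] = E_p/2 = 0, [pp,q] = F_p - E_q/2 = 0, [pq,p] = E_q/2 = 0, [pq,q] = G_p/2 = -57/4, [qq,p] = F_q - G_p/2 = 57/4, [qq,q] = G_q/2 = 0
Gamma^p_ij = (G*[ij,p] - F*[ij,q])/(EG - F^2), Gamma^q_ij = (E*[ij,q] - F*[ij,p])/(EG - F^2)
Gamma_ppp = 0, Gamma_ppq = 0, Gamma_pqq = 19/12, Gamma_qpp = 0, Gamma_qpq = -12/19, Gamma_qqq = 0
d^2p/dtau^2 = -(Gamma_ppp*(-1)^2 + 2*Gamma_ppq*(-1)*(-1) + Gamma_pqq*(-1)^2) = -19/12
d^2q/dtau^2 = -(Gamma_qpp*(-1)^2 + 2*Gamma_qpq*(-1)*(-1) + Gamma_qqq*(-1)^2) = 24/19


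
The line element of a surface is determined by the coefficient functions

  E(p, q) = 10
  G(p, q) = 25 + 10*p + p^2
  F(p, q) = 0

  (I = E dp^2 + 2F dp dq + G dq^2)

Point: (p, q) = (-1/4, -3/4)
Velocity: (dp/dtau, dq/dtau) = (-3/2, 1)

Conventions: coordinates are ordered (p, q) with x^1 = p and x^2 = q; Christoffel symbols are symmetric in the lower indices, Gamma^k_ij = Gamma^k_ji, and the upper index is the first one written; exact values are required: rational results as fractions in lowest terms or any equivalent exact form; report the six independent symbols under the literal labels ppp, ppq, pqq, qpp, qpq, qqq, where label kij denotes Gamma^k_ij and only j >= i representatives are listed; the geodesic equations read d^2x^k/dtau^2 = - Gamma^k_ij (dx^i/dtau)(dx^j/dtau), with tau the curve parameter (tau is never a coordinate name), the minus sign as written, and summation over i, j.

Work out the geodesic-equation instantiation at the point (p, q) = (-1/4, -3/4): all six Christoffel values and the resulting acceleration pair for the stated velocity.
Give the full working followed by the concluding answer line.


E = 10, F = 0, G = 361/16 at the point
E_p = 0, E_q = 0, F_p = 0, F_q = 0, G_p = 19/2, G_q = 0
EG - F^2 = 1805/8;  g^inv = (8/1805) * [[361/16, 0], [0, 10]]
first-kind symbols [ij,l] = (1/2)(d_i g_jl + d_j g_il - d_l g_ij): [pp,p] = E_p/2 = 0, [pp,q] = F_p - E_q/2 = 0, [pq,p] = E_q/2 = 0, [pq,q] = G_p/2 = 19/4, [qq,p] = F_q - G_p/2 = -19/4, [qq,q] = G_q/2 = 0
Gamma^p_ij = (G*[ij,p] - F*[ij,q])/(EG - F^2), Gamma^q_ij = (E*[ij,q] - F*[ij,p])/(EG - F^2)
Gamma_ppp = 0, Gamma_ppq = 0, Gamma_pqq = -19/40, Gamma_qpp = 0, Gamma_qpq = 4/19, Gamma_qqq = 0
d^2p/dtau^2 = -(Gamma_ppp*(-3/2)^2 + 2*Gamma_ppq*(-3/2)*(1) + Gamma_pqq*(1)^2) = 19/40
d^2q/dtau^2 = -(Gamma_qpp*(-3/2)^2 + 2*Gamma_qpq*(-3/2)*(1) + Gamma_qqq*(1)^2) = 12/19

Answer: Gamma_ppp = 0, Gamma_ppq = 0, Gamma_pqq = -19/40, Gamma_qpp = 0, Gamma_qpq = 4/19, Gamma_qqq = 0; accelerations (d^2p/dtau^2, d^2q/dtau^2) = (19/40, 12/19)


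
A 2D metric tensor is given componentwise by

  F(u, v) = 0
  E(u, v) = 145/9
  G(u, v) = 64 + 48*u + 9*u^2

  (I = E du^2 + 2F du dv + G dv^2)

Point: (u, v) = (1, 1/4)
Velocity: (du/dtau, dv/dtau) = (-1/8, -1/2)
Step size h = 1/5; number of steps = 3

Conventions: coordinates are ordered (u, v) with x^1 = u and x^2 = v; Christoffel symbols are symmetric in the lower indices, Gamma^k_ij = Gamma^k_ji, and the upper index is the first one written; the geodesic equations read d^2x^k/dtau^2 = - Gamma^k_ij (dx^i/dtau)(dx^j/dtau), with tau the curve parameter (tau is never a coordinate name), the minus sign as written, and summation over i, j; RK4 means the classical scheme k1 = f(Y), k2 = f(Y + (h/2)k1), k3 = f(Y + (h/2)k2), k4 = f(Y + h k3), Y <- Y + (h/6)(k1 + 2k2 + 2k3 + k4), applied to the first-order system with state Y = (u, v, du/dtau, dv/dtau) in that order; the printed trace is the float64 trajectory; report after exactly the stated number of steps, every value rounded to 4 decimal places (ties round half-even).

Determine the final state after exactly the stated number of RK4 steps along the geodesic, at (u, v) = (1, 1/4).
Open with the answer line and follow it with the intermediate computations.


Answer: u = 1.0179, v = -0.0511, du/dtau = 0.1839, dv/dtau = -0.4952

f(Y) = (du/dtau, dv/dtau, -Gamma^u_ij Y'^i Y'^j, -Gamma^v_ij Y'^i Y'^j) with the Gammas evaluated at the stage position; h = 0.200000; intermediate values shown to 6 dp
step 0: u = 1.0000, v = 0.2500, du/dtau = -0.1250, dv/dtau = -0.5000
step 1:
  k1: at (u, v) = (1.000000, 0.250000), (du/dtau, dv/dtau) = (-0.125000, -0.500000); Gamma_uuu = 0.000000, Gamma_uuv = 0.000000, Gamma_uvv = -2.048276, Gamma_vuu = 0.000000, Gamma_vuv = 0.272727, Gamma_vvv = 0.000000; k1 = (-0.125000, -0.500000, 0.512069, -0.034091)
  k2: at (u, v) = (0.987500, 0.200000), (du/dtau, dv/dtau) = (-0.073793, -0.503409); Gamma_uuu = 0.000000, Gamma_uuv = 0.000000, Gamma_uvv = -2.041293, Gamma_vuu = 0.000000, Gamma_vuv = 0.273660, Gamma_vvv = 0.000000; k2 = (-0.073793, -0.503409, 0.517306, -0.020332)
  k3: at (u, v) = (0.992621, 0.199659), (du/dtau, dv/dtau) = (-0.073269, -0.502033); Gamma_uuu = 0.000000, Gamma_uuv = 0.000000, Gamma_uvv = -2.044154, Gamma_vuu = 0.000000, Gamma_vuv = 0.273277, Gamma_vvv = 0.000000; k3 = (-0.073269, -0.502033, 0.515203, -0.020104)
  k4: at (u, v) = (0.985346, 0.149593), (du/dtau, dv/dtau) = (-0.021959, -0.504021); Gamma_uuu = 0.000000, Gamma_uuv = 0.000000, Gamma_uvv = -2.040090, Gamma_vuu = 0.000000, Gamma_vuv = 0.273822, Gamma_vvv = 0.000000; k4 = (-0.021959, -0.504021, 0.518258, -0.006061)
  Y <- Y + (h/6)(k1 + 2k2 + 2k3 + k4): u = 0.9853, v = 0.1495, du/dtau = -0.0218, dv/dtau = -0.5040
step 2:
  k1: at (u, v) = (0.985297, 0.149503), (du/dtau, dv/dtau) = (-0.021822, -0.504034); Gamma_uuu = 0.000000, Gamma_uuv = 0.000000, Gamma_uvv = -2.040063, Gamma_vuu = 0.000000, Gamma_vuv = 0.273825, Gamma_vvv = 0.000000; k1 = (-0.021822, -0.504034, 0.518279, -0.006024)
  k2: at (u, v) = (0.983115, 0.099100), (du/dtau, dv/dtau) = (0.030006, -0.504637); Gamma_uuu = 0.000000, Gamma_uuv = 0.000000, Gamma_uvv = -2.038844, Gamma_vuu = 0.000000, Gamma_vuv = 0.273989, Gamma_vvv = 0.000000; k2 = (0.030006, -0.504637, 0.519208, 0.008298)
  k3: at (u, v) = (0.988298, 0.099040), (du/dtau, dv/dtau) = (0.030099, -0.503204); Gamma_uuu = 0.000000, Gamma_uuv = 0.000000, Gamma_uvv = -2.041739, Gamma_vuu = 0.000000, Gamma_vuv = 0.273600, Gamma_vvv = 0.000000; k3 = (0.030099, -0.503204, 0.516998, 0.008288)
  k4: at (u, v) = (0.991317, 0.048862), (du/dtau, dv/dtau) = (0.081578, -0.502377); Gamma_uuu = 0.000000, Gamma_uuv = 0.000000, Gamma_uvv = -2.043425, Gamma_vuu = 0.000000, Gamma_vuv = 0.273375, Gamma_vvv = 0.000000; k4 = (0.081578, -0.502377, 0.515724, 0.022407)
  Y <- Y + (h/6)(k1 + 2k2 + 2k3 + k4): u = 0.9913, v = 0.0488, du/dtau = 0.0817, dv/dtau = -0.5024
step 3:
  k1: at (u, v) = (0.991296, 0.048767), (du/dtau, dv/dtau) = (0.081725, -0.502382); Gamma_uuu = 0.000000, Gamma_uuv = 0.000000, Gamma_uvv = -2.043414, Gamma_vuu = 0.000000, Gamma_vuv = 0.273376, Gamma_vvv = 0.000000; k1 = (0.081725, -0.502382, 0.515733, 0.022448)
  k2: at (u, v) = (0.999469, -0.001471), (du/dtau, dv/dtau) = (0.133299, -0.500138); Gamma_uuu = 0.000000, Gamma_uuv = 0.000000, Gamma_uvv = -2.047979, Gamma_vuu = 0.000000, Gamma_vuv = 0.272767, Gamma_vvv = 0.000000; k2 = (0.133299, -0.500138, 0.512276, 0.036369)
  k3: at (u, v) = (1.004626, -0.001247), (du/dtau, dv/dtau) = (0.132953, -0.498745); Gamma_uuu = 0.000000, Gamma_uuv = 0.000000, Gamma_uvv = -2.050860, Gamma_vuu = 0.000000, Gamma_vuv = 0.272384, Gamma_vvv = 0.000000; k3 = (0.132953, -0.498745, 0.510145, 0.036123)
  k4: at (u, v) = (1.017887, -0.050982), (du/dtau, dv/dtau) = (0.183754, -0.495158); Gamma_uuu = 0.000000, Gamma_uuv = 0.000000, Gamma_uvv = -2.058268, Gamma_vuu = 0.000000, Gamma_vuv = 0.271403, Gamma_vvv = 0.000000; k4 = (0.183754, -0.495158, 0.504648, 0.049389)
  Y <- Y + (h/6)(k1 + 2k2 + 2k3 + k4): u = 1.0179, v = -0.0511, du/dtau = 0.1839, dv/dtau = -0.4952


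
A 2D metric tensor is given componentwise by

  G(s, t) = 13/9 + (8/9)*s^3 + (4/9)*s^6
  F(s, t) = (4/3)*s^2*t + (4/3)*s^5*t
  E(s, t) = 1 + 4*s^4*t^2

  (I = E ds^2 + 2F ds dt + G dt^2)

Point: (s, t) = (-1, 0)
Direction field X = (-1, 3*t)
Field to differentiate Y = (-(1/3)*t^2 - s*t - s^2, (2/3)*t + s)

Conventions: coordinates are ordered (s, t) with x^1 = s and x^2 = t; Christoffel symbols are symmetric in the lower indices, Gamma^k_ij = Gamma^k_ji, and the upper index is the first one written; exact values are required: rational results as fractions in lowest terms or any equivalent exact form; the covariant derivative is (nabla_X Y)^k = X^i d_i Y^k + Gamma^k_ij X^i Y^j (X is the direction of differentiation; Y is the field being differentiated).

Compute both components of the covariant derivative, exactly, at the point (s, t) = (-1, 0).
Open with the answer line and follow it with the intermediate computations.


Answer: (nabla_X Y)^s = -2, (nabla_X Y)^t = -1

E = 1, F = 0, G = 1 at the point
E_s = 0, E_t = 0, F_s = 0, F_t = 0, G_s = 0, G_t = 0
EG - F^2 = 1;  g^inv = (1) * [[1, 0], [0, 1]]
first-kind symbols [ij,l] = (1/2)(d_i g_jl + d_j g_il - d_l g_ij): [ss,s] = E_s/2 = 0, [ss,t] = F_s - E_t/2 = 0, [st,s] = E_t/2 = 0, [st,t] = G_s/2 = 0, [tt,s] = F_t - G_s/2 = 0, [tt,t] = G_t/2 = 0
Gamma^s_ij = (G*[ij,s] - F*[ij,t])/(EG - F^2), Gamma^t_ij = (E*[ij,t] - F*[ij,s])/(EG - F^2)
Gamma_sss = 0, Gamma_sst = 0, Gamma_stt = 0, Gamma_tss = 0, Gamma_tst = 0, Gamma_ttt = 0
X = (-1, 0), Y = (-1, -1) at the point


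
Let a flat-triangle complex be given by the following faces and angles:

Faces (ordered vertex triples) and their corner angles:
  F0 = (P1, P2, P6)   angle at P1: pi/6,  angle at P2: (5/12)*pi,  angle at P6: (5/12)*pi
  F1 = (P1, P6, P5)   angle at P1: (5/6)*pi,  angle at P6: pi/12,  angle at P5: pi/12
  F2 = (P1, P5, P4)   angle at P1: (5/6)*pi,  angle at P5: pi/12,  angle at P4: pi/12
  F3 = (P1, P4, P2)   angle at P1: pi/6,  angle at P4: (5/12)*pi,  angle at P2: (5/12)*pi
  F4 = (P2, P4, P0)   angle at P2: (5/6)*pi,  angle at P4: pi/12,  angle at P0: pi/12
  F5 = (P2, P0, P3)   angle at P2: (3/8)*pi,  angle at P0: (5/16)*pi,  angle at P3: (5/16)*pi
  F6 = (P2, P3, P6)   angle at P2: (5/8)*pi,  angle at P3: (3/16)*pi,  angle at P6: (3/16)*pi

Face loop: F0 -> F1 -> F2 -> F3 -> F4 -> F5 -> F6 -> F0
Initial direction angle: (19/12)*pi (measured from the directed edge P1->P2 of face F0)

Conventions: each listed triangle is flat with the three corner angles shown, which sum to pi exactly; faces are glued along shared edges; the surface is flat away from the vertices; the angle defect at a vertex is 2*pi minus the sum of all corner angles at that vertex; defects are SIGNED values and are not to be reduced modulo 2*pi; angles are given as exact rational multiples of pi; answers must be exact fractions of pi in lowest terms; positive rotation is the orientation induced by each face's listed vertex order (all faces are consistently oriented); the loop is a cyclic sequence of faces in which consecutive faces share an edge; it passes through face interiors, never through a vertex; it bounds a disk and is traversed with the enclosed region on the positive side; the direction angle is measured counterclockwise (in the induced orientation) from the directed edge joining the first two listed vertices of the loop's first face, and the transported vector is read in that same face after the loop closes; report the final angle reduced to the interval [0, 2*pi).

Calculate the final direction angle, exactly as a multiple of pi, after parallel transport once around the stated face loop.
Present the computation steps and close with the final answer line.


enclosed vertex P1: corner angles sum to 2*pi, defect = 2*pi - 2*pi = 0
enclosed vertex P2: corner angles sum to (8/3)*pi, defect = 2*pi - (8/3)*pi = (-2/3)*pi
the final direction is the initial angle plus the enclosed defects, taken mod 2*pi in the induced orientation
final angle = (19/12)*pi - (2/3)*pi = (11/12)*pi (mod 2*pi)

Answer: final direction angle = (11/12)*pi


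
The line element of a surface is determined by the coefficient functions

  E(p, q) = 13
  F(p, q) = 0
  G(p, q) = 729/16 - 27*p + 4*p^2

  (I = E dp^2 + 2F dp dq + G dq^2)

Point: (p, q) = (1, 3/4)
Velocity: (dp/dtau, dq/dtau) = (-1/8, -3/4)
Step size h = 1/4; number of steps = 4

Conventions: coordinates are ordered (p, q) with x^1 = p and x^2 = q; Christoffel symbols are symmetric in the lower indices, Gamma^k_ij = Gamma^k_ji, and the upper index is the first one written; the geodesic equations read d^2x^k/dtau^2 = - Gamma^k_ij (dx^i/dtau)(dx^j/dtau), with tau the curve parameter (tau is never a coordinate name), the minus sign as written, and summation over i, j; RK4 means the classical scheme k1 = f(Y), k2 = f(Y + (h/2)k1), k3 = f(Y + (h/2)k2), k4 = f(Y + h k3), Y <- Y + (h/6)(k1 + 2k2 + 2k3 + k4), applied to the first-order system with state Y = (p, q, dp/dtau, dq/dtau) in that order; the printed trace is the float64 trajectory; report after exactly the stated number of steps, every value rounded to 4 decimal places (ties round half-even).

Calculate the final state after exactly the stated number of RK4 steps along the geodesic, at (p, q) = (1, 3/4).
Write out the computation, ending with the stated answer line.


f(Y) = (dp/dtau, dq/dtau, -Gamma^p_ij Y'^i Y'^j, -Gamma^q_ij Y'^i Y'^j) with the Gammas evaluated at the stage position; h = 0.250000; intermediate values shown to 6 dp
step 0: p = 1.0000, q = 0.7500, dp/dtau = -0.1250, dq/dtau = -0.7500
step 1:
  k1: at (p, q) = (1.000000, 0.750000), (dp/dtau, dq/dtau) = (-0.125000, -0.750000); Gamma_ppp = 0.000000, Gamma_ppq = 0.000000, Gamma_pqq = 0.730769, Gamma_qpp = 0.000000, Gamma_qpq = -0.421053, Gamma_qqq = 0.000000; k1 = (-0.125000, -0.750000, -0.411058, 0.078947)
  k2: at (p, q) = (0.984375, 0.656250), (dp/dtau, dq/dtau) = (-0.176382, -0.740132); Gamma_ppp = 0.000000, Gamma_ppq = 0.000000, Gamma_pqq = 0.735577, Gamma_qpp = 0.000000, Gamma_qpq = -0.418301, Gamma_qqq = 0.000000; k2 = (-0.176382, -0.740132, -0.402945, 0.109215)
  k3: at (p, q) = (0.977952, 0.657484), (dp/dtau, dq/dtau) = (-0.175368, -0.736348); Gamma_ppp = 0.000000, Gamma_ppq = 0.000000, Gamma_pqq = 0.737553, Gamma_qpp = 0.000000, Gamma_qpq = -0.417180, Gamma_qqq = 0.000000; k3 = (-0.175368, -0.736348, -0.399908, 0.107743)
  k4: at (p, q) = (0.956158, 0.565913), (dp/dtau, dq/dtau) = (-0.224977, -0.723064); Gamma_ppp = 0.000000, Gamma_ppq = 0.000000, Gamma_pqq = 0.744259, Gamma_qpp = 0.000000, Gamma_qpq = -0.413421, Gamma_qqq = 0.000000; k4 = (-0.224977, -0.723064, -0.389115, 0.134505)
  Y <- Y + (h/6)(k1 + 2k2 + 2k3 + k4): p = 0.9561, q = 0.5656, dp/dtau = -0.2252, dq/dtau = -0.7230
step 2:
  k1: at (p, q) = (0.956105, 0.565582), (dp/dtau, dq/dtau) = (-0.225245, -0.723026); Gamma_ppp = 0.000000, Gamma_ppq = 0.000000, Gamma_pqq = 0.744275, Gamma_qpp = 0.000000, Gamma_qpq = -0.413412, Gamma_qqq = 0.000000; k1 = (-0.225245, -0.723026, -0.389083, 0.134655)
  k2: at (p, q) = (0.927949, 0.475204), (dp/dtau, dq/dtau) = (-0.273880, -0.706195); Gamma_ppp = 0.000000, Gamma_ppq = 0.000000, Gamma_pqq = 0.752939, Gamma_qpp = 0.000000, Gamma_qpq = -0.408655, Gamma_qqq = 0.000000; k2 = (-0.273880, -0.706195, -0.375499, 0.158078)
  k3: at (p, q) = (0.921870, 0.477308), (dp/dtau, dq/dtau) = (-0.272182, -0.703267); Gamma_ppp = 0.000000, Gamma_ppq = 0.000000, Gamma_pqq = 0.754809, Gamma_qpp = 0.000000, Gamma_qpq = -0.407642, Gamma_qqq = 0.000000; k3 = (-0.272182, -0.703267, -0.373316, 0.156059)
  k4: at (p, q) = (0.888060, 0.389766), (dp/dtau, dq/dtau) = (-0.318574, -0.684012); Gamma_ppp = 0.000000, Gamma_ppq = 0.000000, Gamma_pqq = 0.765212, Gamma_qpp = 0.000000, Gamma_qpq = -0.402100, Gamma_qqq = 0.000000; k4 = (-0.318574, -0.684012, -0.358021, 0.175242)
  Y <- Y + (h/6)(k1 + 2k2 + 2k3 + k4): p = 0.8879, q = 0.3895, dp/dtau = -0.3188, dq/dtau = -0.6839
step 3:
  k1: at (p, q) = (0.887941, 0.389501), (dp/dtau, dq/dtau) = (-0.318776, -0.683936); Gamma_ppp = 0.000000, Gamma_ppq = 0.000000, Gamma_pqq = 0.765249, Gamma_qpp = 0.000000, Gamma_qpq = -0.402081, Gamma_qqq = 0.000000; k1 = (-0.318776, -0.683936, -0.357959, 0.175325)
  k2: at (p, q) = (0.848094, 0.304009), (dp/dtau, dq/dtau) = (-0.363520, -0.662020); Gamma_ppp = 0.000000, Gamma_ppq = 0.000000, Gamma_pqq = 0.777510, Gamma_qpp = 0.000000, Gamma_qpq = -0.395741, Gamma_qqq = 0.000000; k2 = (-0.363520, -0.662020, -0.340760, 0.190476)
  k3: at (p, q) = (0.842501, 0.306748), (dp/dtau, dq/dtau) = (-0.361370, -0.660126); Gamma_ppp = 0.000000, Gamma_ppq = 0.000000, Gamma_pqq = 0.779231, Gamma_qpp = 0.000000, Gamma_qpq = -0.394867, Gamma_qqq = 0.000000; k3 = (-0.361370, -0.660126, -0.339563, 0.188391)
  k4: at (p, q) = (0.797598, 0.224469), (dp/dtau, dq/dtau) = (-0.403666, -0.636838); Gamma_ppp = 0.000000, Gamma_ppq = 0.000000, Gamma_pqq = 0.793047, Gamma_qpp = 0.000000, Gamma_qpq = -0.387988, Gamma_qqq = 0.000000; k4 = (-0.403666, -0.636838, -0.321630, 0.199480)
  Y <- Y + (h/6)(k1 + 2k2 + 2k3 + k4): p = 0.7974, q = 0.2243, dp/dtau = -0.4038, dq/dtau = -0.6367
step 4:
  k1: at (p, q) = (0.797431, 0.224290), (dp/dtau, dq/dtau) = (-0.403785, -0.636747); Gamma_ppp = 0.000000, Gamma_ppq = 0.000000, Gamma_pqq = 0.793098, Gamma_qpp = 0.000000, Gamma_qpq = -0.387963, Gamma_qqq = 0.000000; k1 = (-0.403785, -0.636747, -0.321559, 0.199497)
  k2: at (p, q) = (0.746958, 0.144696), (dp/dtau, dq/dtau) = (-0.443980, -0.611810); Gamma_ppp = 0.000000, Gamma_ppq = 0.000000, Gamma_pqq = 0.808628, Gamma_qpp = 0.000000, Gamma_qpq = -0.380511, Gamma_qqq = 0.000000; k2 = (-0.443980, -0.611810, -0.302678, 0.206718)
  k3: at (p, q) = (0.741934, 0.147813), (dp/dtau, dq/dtau) = (-0.441620, -0.610907); Gamma_ppp = 0.000000, Gamma_ppq = 0.000000, Gamma_pqq = 0.810174, Gamma_qpp = 0.000000, Gamma_qpq = -0.379785, Gamma_qqq = 0.000000; k3 = (-0.441620, -0.610907, -0.302363, 0.204924)
  k4: at (p, q) = (0.687026, 0.071563), (dp/dtau, dq/dtau) = (-0.479376, -0.585516); Gamma_ppp = 0.000000, Gamma_ppq = 0.000000, Gamma_pqq = 0.827069, Gamma_qpp = 0.000000, Gamma_qpq = -0.372027, Gamma_qqq = 0.000000; k4 = (-0.479376, -0.585516, -0.283543, 0.208843)
  Y <- Y + (h/6)(k1 + 2k2 + 2k3 + k4): p = 0.6868, q = 0.0715, dp/dtau = -0.4794, dq/dtau = -0.5854

Answer: p = 0.6868, q = 0.0715, dp/dtau = -0.4794, dq/dtau = -0.5854


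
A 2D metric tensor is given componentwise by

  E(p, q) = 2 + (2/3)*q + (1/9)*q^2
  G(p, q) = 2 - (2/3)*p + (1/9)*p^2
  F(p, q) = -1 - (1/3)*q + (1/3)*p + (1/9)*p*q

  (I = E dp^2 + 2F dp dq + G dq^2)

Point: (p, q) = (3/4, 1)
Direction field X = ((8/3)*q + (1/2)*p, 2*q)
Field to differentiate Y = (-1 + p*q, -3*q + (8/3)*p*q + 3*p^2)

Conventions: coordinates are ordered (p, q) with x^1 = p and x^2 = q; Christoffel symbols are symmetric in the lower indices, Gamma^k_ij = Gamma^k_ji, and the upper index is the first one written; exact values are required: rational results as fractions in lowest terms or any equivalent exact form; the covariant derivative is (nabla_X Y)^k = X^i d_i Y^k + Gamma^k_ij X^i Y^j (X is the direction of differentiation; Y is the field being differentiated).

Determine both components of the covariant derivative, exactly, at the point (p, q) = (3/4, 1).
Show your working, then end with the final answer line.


E = 25/9, F = -1, G = 25/16 at the point
E_p = 0, E_q = 8/9, F_p = 4/9, F_q = -1/4, G_p = -1/2, G_q = 0
EG - F^2 = 481/144;  g^inv = (144/481) * [[25/16, 1], [1, 25/9]]
first-kind symbols [ij,l] = (1/2)(d_i g_jl + d_j g_il - d_l g_ij): [pp,p] = E_p/2 = 0, [pp,q] = F_p - E_q/2 = 0, [pq,p] = E_q/2 = 4/9, [pq,q] = G_p/2 = -1/4, [qq,p] = F_q - G_p/2 = 0, [qq,q] = G_q/2 = 0
Gamma^p_ij = (G*[ij,p] - F*[ij,q])/(EG - F^2), Gamma^q_ij = (E*[ij,q] - F*[ij,p])/(EG - F^2)
Gamma_ppp = 0, Gamma_ppq = 64/481, Gamma_pqq = 0, Gamma_qpp = 0, Gamma_qpq = -36/481, Gamma_qqq = 0
X = (73/24, 2), Y = (-1/4, 11/16) at the point

Answer: (nabla_X Y)^p = 1407/296, (nabla_X Y)^q = 209705/10656


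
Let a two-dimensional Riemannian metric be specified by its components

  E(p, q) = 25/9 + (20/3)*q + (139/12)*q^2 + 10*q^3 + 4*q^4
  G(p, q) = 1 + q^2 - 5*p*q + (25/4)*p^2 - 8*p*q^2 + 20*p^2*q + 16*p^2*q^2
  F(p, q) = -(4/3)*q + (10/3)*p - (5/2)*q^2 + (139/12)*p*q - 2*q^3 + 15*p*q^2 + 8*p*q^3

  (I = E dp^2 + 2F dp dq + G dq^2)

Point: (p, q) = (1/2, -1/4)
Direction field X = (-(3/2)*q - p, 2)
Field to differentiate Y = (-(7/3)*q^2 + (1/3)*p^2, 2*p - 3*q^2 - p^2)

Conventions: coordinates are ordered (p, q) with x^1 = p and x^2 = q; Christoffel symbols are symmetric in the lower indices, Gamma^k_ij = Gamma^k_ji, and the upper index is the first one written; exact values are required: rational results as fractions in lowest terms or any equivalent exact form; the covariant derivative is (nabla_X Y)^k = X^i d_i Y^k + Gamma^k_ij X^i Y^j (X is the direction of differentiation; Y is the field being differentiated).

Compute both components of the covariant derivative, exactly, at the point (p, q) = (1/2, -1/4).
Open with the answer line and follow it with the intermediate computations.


Answer: (nabla_X Y)^p = 94945/37248, (nabla_X Y)^q = 19765/6208

E = 61/36, F = 5/6, G = 2 at the point
E_p = 0, E_q = 5/2, F_p = 5/4, F_q = 7/3, G_p = 3, G_q = 2
EG - F^2 = 97/36;  g^inv = (36/97) * [[2, -5/6], [-5/6, 61/36]]
first-kind symbols [ij,l] = (1/2)(d_i g_jl + d_j g_il - d_l g_ij): [pp,p] = E_p/2 = 0, [pp,q] = F_p - E_q/2 = 0, [pq,p] = E_q/2 = 5/4, [pq,q] = G_p/2 = 3/2, [qq,p] = F_q - G_p/2 = 5/6, [qq,q] = G_q/2 = 1
Gamma^p_ij = (G*[ij,p] - F*[ij,q])/(EG - F^2), Gamma^q_ij = (E*[ij,q] - F*[ij,p])/(EG - F^2)
Gamma_ppp = 0, Gamma_ppq = 45/97, Gamma_pqq = 30/97, Gamma_qpp = 0, Gamma_qpq = 54/97, Gamma_qqq = 36/97
X = (-1/8, 2), Y = (-1/16, 9/16) at the point
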